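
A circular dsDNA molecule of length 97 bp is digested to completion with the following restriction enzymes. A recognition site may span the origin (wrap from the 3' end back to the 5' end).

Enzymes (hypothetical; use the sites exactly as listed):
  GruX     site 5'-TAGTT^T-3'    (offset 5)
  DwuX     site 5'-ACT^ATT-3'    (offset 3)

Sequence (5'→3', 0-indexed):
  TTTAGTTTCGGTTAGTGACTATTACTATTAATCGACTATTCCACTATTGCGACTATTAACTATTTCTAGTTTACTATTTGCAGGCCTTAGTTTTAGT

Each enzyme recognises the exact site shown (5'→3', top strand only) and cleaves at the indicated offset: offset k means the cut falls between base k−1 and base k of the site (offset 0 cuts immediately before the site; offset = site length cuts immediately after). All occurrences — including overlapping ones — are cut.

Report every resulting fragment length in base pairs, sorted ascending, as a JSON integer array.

Per-enzyme occurrences:
  GruX (TAGTTT, off=5): starts [2, 66, 87, 93] → cuts [1, 7, 71, 92]
  DwuX (ACTATT, off=3): starts [17, 23, 34, 42, 51, 58, 72] → cuts [20, 26, 37, 45, 54, 61, 75]

Pooled cuts: [1, 7, 20, 26, 37, 45, 54, 61, 71, 75, 92]

Fragments:
  1→7: 6 bp
  7→20: 13 bp
  20→26: 6 bp
  26→37: 11 bp
  37→45: 8 bp
  45→54: 9 bp
  54→61: 7 bp
  61→71: 10 bp
  71→75: 4 bp
  75→92: 17 bp
  92→1 (wrap): 97-92+1 = 6 bp

[4,6,6,6,7,8,9,10,11,13,17]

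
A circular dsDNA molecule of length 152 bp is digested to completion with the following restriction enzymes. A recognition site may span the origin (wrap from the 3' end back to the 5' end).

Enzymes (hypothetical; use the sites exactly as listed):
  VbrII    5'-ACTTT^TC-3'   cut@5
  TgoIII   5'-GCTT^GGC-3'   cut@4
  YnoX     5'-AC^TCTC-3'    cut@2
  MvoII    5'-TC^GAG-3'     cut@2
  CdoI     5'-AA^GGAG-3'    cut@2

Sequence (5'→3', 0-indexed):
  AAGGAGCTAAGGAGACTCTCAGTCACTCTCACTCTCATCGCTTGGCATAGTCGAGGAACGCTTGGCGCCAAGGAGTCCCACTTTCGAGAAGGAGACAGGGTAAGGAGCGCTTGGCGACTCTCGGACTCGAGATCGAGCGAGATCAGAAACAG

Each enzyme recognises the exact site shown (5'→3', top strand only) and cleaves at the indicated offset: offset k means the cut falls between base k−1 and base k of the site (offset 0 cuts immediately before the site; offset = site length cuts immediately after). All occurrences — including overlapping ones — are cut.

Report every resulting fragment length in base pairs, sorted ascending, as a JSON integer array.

Per-enzyme occurrences:
  VbrII (ACTTTTC, off=5): no sites
  TgoIII GCTTGGC/4: at [39, 59, 108] ⇒ [43, 63, 112]
  YnoX ACTCTC/2: at [14, 24, 30, 116] ⇒ [16, 26, 32, 118]
  MvoII TCGAG/2: at [50, 83, 126, 132] ⇒ [52, 85, 128, 134]
  CdoI AAGGAG/2: at [0, 8, 69, 88, 101] ⇒ [2, 10, 71, 90, 103]

All cut coordinates (distinct, sorted): [2, 10, 16, 26, 32, 43, 52, 63, 71, 85, 90, 103, 112, 118, 128, 134]

Fragment lengths:
  2→10: 8 bp
  10→16: 6 bp
  16→26: 10 bp
  26→32: 6 bp
  32→43: 11 bp
  43→52: 9 bp
  52→63: 11 bp
  63→71: 8 bp
  71→85: 14 bp
  85→90: 5 bp
  90→103: 13 bp
  103→112: 9 bp
  112→118: 6 bp
  118→128: 10 bp
  128→134: 6 bp
  134→2 (wrap): 152-134+2 = 20 bp

[5,6,6,6,6,8,8,9,9,10,10,11,11,13,14,20]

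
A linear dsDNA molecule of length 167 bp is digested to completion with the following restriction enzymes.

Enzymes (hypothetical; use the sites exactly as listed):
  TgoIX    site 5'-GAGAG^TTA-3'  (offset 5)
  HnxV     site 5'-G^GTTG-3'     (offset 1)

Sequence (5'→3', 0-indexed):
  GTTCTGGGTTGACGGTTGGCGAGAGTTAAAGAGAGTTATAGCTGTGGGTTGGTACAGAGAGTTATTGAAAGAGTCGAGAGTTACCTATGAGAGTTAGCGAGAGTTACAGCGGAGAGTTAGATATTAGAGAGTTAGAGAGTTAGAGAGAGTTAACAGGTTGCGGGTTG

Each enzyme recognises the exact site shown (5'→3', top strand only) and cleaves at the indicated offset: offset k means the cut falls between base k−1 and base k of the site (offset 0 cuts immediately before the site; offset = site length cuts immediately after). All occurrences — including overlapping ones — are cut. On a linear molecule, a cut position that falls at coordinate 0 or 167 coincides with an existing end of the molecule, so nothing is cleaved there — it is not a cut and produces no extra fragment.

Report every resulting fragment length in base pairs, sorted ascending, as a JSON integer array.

[4,7,7,7,7,8,10,10,10,11,12,13,13,14,15,19]

Scan for sites:
  TgoIX GAGAGTTA/5: at [20, 30, 56, 75, 88, 98, 111, 126, 134, 144] ⇒ [25, 35, 61, 80, 93, 103, 116, 131, 139, 149]
  HnxV GGTTG/1: at [6, 13, 46, 155, 162] ⇒ [7, 14, 47, 156, 163]

All cut coordinates (distinct, sorted): [7, 14, 25, 35, 47, 61, 80, 93, 103, 116, 131, 139, 149, 156, 163]

Fragment lengths:
  [0,7): 7 bp
  [7,14): 7 bp
  [14,25): 11 bp
  [25,35): 10 bp
  [35,47): 12 bp
  [47,61): 14 bp
  [61,80): 19 bp
  [80,93): 13 bp
  [93,103): 10 bp
  [103,116): 13 bp
  [116,131): 15 bp
  [131,139): 8 bp
  [139,149): 10 bp
  [149,156): 7 bp
  [156,163): 7 bp
  [163,167): 4 bp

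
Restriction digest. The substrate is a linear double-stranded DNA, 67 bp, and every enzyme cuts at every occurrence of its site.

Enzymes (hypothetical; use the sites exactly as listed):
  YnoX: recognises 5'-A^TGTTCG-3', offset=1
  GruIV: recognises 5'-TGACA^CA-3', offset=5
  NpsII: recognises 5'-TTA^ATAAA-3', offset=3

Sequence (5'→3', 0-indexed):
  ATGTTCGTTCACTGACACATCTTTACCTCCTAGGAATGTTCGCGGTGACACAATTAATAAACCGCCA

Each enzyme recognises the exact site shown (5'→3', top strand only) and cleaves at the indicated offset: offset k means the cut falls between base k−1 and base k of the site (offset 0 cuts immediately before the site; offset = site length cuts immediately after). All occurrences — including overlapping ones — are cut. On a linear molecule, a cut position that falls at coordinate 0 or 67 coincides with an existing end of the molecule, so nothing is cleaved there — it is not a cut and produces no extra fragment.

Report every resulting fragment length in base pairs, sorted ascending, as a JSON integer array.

[1,6,11,14,16,19]

Scan for sites:
  YnoX ATGTTCG/1: at [0, 35] ⇒ [1, 36]
  GruIV TGACACA/5: at [12, 45] ⇒ [17, 50]
  NpsII TTAATAAA/3: at [53] ⇒ [56]

Pooled cuts: [1, 17, 36, 50, 56]

Fragment lengths:
  [0,1): 1 bp
  [1,17): 16 bp
  [17,36): 19 bp
  [36,50): 14 bp
  [50,56): 6 bp
  [56,67): 11 bp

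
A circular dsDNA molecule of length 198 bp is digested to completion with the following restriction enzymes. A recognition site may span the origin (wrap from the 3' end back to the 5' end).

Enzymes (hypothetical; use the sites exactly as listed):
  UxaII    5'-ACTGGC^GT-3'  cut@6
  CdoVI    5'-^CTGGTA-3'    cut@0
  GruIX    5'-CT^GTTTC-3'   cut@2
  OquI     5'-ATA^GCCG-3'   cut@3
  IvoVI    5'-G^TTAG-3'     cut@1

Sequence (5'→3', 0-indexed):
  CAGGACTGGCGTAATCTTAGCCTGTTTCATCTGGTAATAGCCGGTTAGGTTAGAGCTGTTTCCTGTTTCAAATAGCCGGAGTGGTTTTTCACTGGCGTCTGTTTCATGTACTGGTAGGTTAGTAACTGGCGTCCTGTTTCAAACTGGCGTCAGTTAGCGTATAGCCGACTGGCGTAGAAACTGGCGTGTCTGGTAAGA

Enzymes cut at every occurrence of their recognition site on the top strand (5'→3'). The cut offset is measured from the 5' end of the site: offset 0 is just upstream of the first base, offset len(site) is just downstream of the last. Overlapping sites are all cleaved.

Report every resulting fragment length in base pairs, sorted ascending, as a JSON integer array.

Site scan:
  UxaII ACTGGCGT/6: at [4, 90, 124, 142, 167, 179] ⇒ [10, 96, 130, 148, 173, 185]
  CdoVI CTGGTA/0: at [30, 110, 189] ⇒ [30, 110, 189]
  GruIX CTGTTTC/2: at [21, 55, 62, 98, 133] ⇒ [23, 57, 64, 100, 135]
  OquI ATAGCCG/3: at [36, 71, 160] ⇒ [39, 74, 163]
  IvoVI GTTAG/1: at [43, 48, 117, 152] ⇒ [44, 49, 118, 153]

All cut coordinates (distinct, sorted): [10, 23, 30, 39, 44, 49, 57, 64, 74, 96, 100, 110, 118, 130, 135, 148, 153, 163, 173, 185, 189]

Fragment lengths:
  10→23: 13 bp
  23→30: 7 bp
  30→39: 9 bp
  39→44: 5 bp
  44→49: 5 bp
  49→57: 8 bp
  57→64: 7 bp
  64→74: 10 bp
  74→96: 22 bp
  96→100: 4 bp
  100→110: 10 bp
  110→118: 8 bp
  118→130: 12 bp
  130→135: 5 bp
  135→148: 13 bp
  148→153: 5 bp
  153→163: 10 bp
  163→173: 10 bp
  173→185: 12 bp
  185→189: 4 bp
  189→10 (wrap): 198-189+10 = 19 bp

[4,4,5,5,5,5,7,7,8,8,9,10,10,10,10,12,12,13,13,19,22]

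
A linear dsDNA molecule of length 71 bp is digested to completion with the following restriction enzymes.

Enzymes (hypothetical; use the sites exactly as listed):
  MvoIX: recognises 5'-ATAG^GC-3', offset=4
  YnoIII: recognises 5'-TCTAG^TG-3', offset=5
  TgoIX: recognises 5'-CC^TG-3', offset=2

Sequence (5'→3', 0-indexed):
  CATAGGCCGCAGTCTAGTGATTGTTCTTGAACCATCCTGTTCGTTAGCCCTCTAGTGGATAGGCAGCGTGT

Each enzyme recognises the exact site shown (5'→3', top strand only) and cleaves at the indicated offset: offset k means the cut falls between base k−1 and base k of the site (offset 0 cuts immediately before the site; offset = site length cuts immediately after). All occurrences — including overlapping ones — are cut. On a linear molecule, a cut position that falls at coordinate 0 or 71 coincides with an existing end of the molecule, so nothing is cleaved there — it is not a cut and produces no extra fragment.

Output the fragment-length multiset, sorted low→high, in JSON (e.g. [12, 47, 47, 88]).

Scan for sites:
  MvoIX ATAGGC/4: at [1, 58] ⇒ [5, 62]
  YnoIII TCTAGTG/5: at [12, 50] ⇒ [17, 55]
  TgoIX CCTG/2: at [35] ⇒ [37]

All cut coordinates (distinct, sorted): [5, 17, 37, 55, 62]

Fragments:
  [0,5): 5 bp
  [5,17): 12 bp
  [17,37): 20 bp
  [37,55): 18 bp
  [55,62): 7 bp
  [62,71): 9 bp

[5,7,9,12,18,20]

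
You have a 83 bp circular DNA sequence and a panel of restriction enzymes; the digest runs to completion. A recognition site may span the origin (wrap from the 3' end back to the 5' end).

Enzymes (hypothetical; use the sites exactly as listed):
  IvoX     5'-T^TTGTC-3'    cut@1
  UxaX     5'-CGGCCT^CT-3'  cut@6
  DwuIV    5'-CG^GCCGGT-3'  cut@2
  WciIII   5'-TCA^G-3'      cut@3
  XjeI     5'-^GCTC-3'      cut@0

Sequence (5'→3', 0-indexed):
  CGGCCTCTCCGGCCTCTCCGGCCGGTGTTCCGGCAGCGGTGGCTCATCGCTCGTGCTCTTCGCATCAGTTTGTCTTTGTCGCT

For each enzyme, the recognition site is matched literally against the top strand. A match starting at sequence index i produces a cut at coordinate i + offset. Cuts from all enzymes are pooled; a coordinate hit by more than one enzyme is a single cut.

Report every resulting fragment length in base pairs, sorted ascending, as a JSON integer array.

[2,5,5,6,6,7,9,9,13,21]

Site scan:
  IvoX TTTGTC/1: at [68, 74] ⇒ [69, 75]
  UxaX CGGCCTCT/6: at [0, 9] ⇒ [6, 15]
  DwuIV CGGCCGGT/2: at [18] ⇒ [20]
  WciIII TCAG/3: at [64] ⇒ [67]
  XjeI GCTC/0: at [41, 48, 54, 80] ⇒ [41, 48, 54, 80]

All cut coordinates (distinct, sorted): [6, 15, 20, 41, 48, 54, 67, 69, 75, 80]

Fragment lengths:
  6→15: 9 bp
  15→20: 5 bp
  20→41: 21 bp
  41→48: 7 bp
  48→54: 6 bp
  54→67: 13 bp
  67→69: 2 bp
  69→75: 6 bp
  75→80: 5 bp
  80→6 (wrap): 83-80+6 = 9 bp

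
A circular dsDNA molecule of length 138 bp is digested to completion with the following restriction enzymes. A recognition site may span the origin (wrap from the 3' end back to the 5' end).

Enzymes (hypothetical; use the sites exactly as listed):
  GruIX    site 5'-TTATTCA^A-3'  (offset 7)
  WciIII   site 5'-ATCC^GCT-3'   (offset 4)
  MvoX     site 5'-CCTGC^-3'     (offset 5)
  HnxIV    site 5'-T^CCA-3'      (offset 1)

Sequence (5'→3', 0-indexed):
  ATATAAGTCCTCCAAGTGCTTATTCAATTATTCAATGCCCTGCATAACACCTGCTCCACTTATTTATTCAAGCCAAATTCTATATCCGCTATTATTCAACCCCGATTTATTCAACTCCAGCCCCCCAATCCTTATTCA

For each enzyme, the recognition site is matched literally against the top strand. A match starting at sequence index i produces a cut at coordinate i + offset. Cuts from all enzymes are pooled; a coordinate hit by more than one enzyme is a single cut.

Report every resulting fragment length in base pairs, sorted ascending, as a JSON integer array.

[1,3,8,9,11,11,11,15,15,15,17,22]

Scan for sites:
  GruIX TTATTCAA/7: at [19, 27, 63, 91, 106, 131] ⇒ [0, 26, 34, 70, 98, 113]
  WciIII ATCCGCT/4: at [83] ⇒ [87]
  MvoX CCTGC/5: at [38, 49] ⇒ [43, 54]
  HnxIV TCCA/1: at [10, 54, 115] ⇒ [11, 55, 116]

All cut coordinates (distinct, sorted): [0, 11, 26, 34, 43, 54, 55, 70, 87, 98, 113, 116]

Fragments:
  0→11: 11 bp
  11→26: 15 bp
  26→34: 8 bp
  34→43: 9 bp
  43→54: 11 bp
  54→55: 1 bp
  55→70: 15 bp
  70→87: 17 bp
  87→98: 11 bp
  98→113: 15 bp
  113→116: 3 bp
  116→0 (wrap): 138-116+0 = 22 bp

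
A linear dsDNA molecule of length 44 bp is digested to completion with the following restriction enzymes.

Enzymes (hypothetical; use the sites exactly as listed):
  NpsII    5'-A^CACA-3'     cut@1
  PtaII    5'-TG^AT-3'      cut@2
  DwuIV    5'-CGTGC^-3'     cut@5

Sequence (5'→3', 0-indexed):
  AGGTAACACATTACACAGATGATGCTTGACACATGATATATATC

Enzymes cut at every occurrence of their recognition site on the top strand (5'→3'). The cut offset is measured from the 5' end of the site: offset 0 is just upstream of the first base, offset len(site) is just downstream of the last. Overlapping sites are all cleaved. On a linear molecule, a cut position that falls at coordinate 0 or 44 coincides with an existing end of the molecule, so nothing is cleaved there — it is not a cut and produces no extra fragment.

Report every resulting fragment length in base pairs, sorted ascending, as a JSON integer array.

[6,6,7,8,8,9]

Per-enzyme occurrences:
  NpsII (ACACA, off=1): starts [5, 12, 28] → cuts [6, 13, 29]
  PtaII (TGAT, off=2): starts [19, 33] → cuts [21, 35]
  DwuIV (CGTGC, off=5): no sites

Pooled cuts: [6, 13, 21, 29, 35]

Fragment lengths:
  [0,6): 6 bp
  [6,13): 7 bp
  [13,21): 8 bp
  [21,29): 8 bp
  [29,35): 6 bp
  [35,44): 9 bp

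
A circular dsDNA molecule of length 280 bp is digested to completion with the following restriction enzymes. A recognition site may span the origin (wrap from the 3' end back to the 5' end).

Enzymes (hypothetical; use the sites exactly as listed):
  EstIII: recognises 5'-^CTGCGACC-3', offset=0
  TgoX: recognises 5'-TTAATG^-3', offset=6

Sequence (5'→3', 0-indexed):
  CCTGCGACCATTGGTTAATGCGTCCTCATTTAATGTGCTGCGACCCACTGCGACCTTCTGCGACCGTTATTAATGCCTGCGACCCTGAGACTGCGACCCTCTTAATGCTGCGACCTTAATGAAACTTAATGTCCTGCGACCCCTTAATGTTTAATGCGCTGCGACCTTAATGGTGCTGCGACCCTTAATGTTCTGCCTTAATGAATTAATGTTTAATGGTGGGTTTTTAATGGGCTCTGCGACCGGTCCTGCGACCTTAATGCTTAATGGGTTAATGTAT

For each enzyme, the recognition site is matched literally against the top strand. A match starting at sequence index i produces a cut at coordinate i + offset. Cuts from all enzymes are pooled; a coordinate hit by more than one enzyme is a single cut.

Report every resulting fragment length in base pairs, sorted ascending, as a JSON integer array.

Site scan:
  EstIII CTGCGACC/0: at [1, 37, 47, 57, 76, 90, 107, 133, 158, 175, 236, 248] ⇒ [1, 37, 47, 57, 76, 90, 107, 133, 158, 175, 236, 248]
  TgoX TTAATG/6: at [14, 29, 69, 101, 115, 125, 143, 150, 166, 184, 197, 205, 212, 226, 256, 263, 271] ⇒ [20, 35, 75, 107, 121, 131, 149, 156, 172, 190, 203, 211, 218, 232, 262, 269, 277]

All cut coordinates (distinct, sorted): [1, 20, 35, 37, 47, 57, 75, 76, 90, 107, 121, 131, 133, 149, 156, 158, 172, 175, 190, 203, 211, 218, 232, 236, 248, 262, 269, 277]

Fragment lengths:
  1→20: 19 bp
  20→35: 15 bp
  35→37: 2 bp
  37→47: 10 bp
  47→57: 10 bp
  57→75: 18 bp
  75→76: 1 bp
  76→90: 14 bp
  90→107: 17 bp
  107→121: 14 bp
  121→131: 10 bp
  131→133: 2 bp
  133→149: 16 bp
  149→156: 7 bp
  156→158: 2 bp
  158→172: 14 bp
  172→175: 3 bp
  175→190: 15 bp
  190→203: 13 bp
  203→211: 8 bp
  211→218: 7 bp
  218→232: 14 bp
  232→236: 4 bp
  236→248: 12 bp
  248→262: 14 bp
  262→269: 7 bp
  269→277: 8 bp
  277→1 (wrap): 280-277+1 = 4 bp

[1,2,2,2,3,4,4,7,7,7,8,8,10,10,10,12,13,14,14,14,14,14,15,15,16,17,18,19]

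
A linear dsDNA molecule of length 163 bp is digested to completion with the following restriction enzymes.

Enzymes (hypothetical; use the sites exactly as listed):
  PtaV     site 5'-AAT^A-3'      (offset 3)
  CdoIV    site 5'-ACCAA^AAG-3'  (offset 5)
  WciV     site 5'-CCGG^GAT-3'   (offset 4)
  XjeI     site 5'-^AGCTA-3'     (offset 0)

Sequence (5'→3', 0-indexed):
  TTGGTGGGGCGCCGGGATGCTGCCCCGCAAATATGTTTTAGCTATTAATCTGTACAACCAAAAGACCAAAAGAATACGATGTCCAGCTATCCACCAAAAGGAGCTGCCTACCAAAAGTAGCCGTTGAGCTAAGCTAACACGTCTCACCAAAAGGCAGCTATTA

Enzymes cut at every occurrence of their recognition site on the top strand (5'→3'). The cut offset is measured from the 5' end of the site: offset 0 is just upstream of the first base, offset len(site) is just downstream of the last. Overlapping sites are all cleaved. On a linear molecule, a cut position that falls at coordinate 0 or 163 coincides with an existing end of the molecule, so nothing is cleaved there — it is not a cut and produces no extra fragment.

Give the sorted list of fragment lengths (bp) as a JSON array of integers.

Site scan:
  PtaV (AATA, off=3): starts [29, 72] → cuts [32, 75]
  CdoIV (ACCAAAAG, off=5): starts [56, 64, 92, 109, 145] → cuts [61, 69, 97, 114, 150]
  WciV (CCGGGAT, off=4): starts [11] → cuts [15]
  XjeI (AGCTA, off=0): starts [39, 84, 126, 131, 155] → cuts [39, 84, 126, 131, 155]

All cut coordinates (distinct, sorted): [15, 32, 39, 61, 69, 75, 84, 97, 114, 126, 131, 150, 155]

Fragment lengths:
  [0,15): 15 bp
  [15,32): 17 bp
  [32,39): 7 bp
  [39,61): 22 bp
  [61,69): 8 bp
  [69,75): 6 bp
  [75,84): 9 bp
  [84,97): 13 bp
  [97,114): 17 bp
  [114,126): 12 bp
  [126,131): 5 bp
  [131,150): 19 bp
  [150,155): 5 bp
  [155,163): 8 bp

[5,5,6,7,8,8,9,12,13,15,17,17,19,22]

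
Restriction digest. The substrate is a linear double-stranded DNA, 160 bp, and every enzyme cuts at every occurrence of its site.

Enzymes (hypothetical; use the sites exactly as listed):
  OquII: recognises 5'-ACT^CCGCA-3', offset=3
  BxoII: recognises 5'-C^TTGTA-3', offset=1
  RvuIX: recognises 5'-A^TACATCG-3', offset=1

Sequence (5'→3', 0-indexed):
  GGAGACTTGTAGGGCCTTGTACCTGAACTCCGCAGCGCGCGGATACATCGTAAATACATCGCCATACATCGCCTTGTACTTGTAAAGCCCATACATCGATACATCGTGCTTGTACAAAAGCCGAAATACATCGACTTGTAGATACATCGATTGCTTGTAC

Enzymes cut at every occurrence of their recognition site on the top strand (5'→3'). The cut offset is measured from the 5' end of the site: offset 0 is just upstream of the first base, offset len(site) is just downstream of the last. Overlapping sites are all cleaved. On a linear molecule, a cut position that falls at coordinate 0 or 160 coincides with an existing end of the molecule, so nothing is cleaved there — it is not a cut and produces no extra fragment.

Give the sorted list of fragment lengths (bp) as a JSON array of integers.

Site scan:
  OquII (ACTCCGCA, off=3): starts [26] → cuts [29]
  BxoII (CTTGTA, off=1): starts [5, 15, 72, 78, 108, 134, 153] → cuts [6, 16, 73, 79, 109, 135, 154]
  RvuIX (ATACATCG, off=1): starts [42, 53, 63, 90, 98, 125, 141] → cuts [43, 54, 64, 91, 99, 126, 142]

All cut coordinates (distinct, sorted): [6, 16, 29, 43, 54, 64, 73, 79, 91, 99, 109, 126, 135, 142, 154]

Fragments:
  [0,6): 6 bp
  [6,16): 10 bp
  [16,29): 13 bp
  [29,43): 14 bp
  [43,54): 11 bp
  [54,64): 10 bp
  [64,73): 9 bp
  [73,79): 6 bp
  [79,91): 12 bp
  [91,99): 8 bp
  [99,109): 10 bp
  [109,126): 17 bp
  [126,135): 9 bp
  [135,142): 7 bp
  [142,154): 12 bp
  [154,160): 6 bp

[6,6,6,7,8,9,9,10,10,10,11,12,12,13,14,17]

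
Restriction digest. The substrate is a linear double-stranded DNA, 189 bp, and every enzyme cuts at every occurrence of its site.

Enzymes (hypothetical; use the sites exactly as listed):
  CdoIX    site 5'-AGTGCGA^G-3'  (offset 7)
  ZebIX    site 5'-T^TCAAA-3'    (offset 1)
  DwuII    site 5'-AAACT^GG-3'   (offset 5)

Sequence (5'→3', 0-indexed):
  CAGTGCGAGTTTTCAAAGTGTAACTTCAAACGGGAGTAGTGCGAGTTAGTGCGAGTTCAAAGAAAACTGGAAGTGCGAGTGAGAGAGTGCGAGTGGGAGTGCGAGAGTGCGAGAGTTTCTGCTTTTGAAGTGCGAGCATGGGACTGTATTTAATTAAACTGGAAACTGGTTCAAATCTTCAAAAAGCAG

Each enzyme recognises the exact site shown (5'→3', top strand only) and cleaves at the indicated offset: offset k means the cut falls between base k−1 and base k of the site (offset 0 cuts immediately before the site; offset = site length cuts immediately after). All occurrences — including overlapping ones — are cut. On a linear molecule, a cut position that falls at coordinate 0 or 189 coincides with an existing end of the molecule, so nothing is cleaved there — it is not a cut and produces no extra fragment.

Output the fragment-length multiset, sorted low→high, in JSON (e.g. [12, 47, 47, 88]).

[2,3,4,7,8,8,8,10,10,11,12,12,13,14,19,23,25]

Site scan:
  CdoIX (AGTGCGAG, off=7): starts [1, 37, 47, 71, 85, 97, 105, 128] → cuts [8, 44, 54, 78, 92, 104, 112, 135]
  ZebIX (TTCAAA, off=1): starts [11, 24, 55, 169, 177] → cuts [12, 25, 56, 170, 178]
  DwuII (AAACTGG, off=5): starts [63, 155, 162] → cuts [68, 160, 167]

All cut coordinates (distinct, sorted): [8, 12, 25, 44, 54, 56, 68, 78, 92, 104, 112, 135, 160, 167, 170, 178]

Fragment lengths:
  [0,8): 8 bp
  [8,12): 4 bp
  [12,25): 13 bp
  [25,44): 19 bp
  [44,54): 10 bp
  [54,56): 2 bp
  [56,68): 12 bp
  [68,78): 10 bp
  [78,92): 14 bp
  [92,104): 12 bp
  [104,112): 8 bp
  [112,135): 23 bp
  [135,160): 25 bp
  [160,167): 7 bp
  [167,170): 3 bp
  [170,178): 8 bp
  [178,189): 11 bp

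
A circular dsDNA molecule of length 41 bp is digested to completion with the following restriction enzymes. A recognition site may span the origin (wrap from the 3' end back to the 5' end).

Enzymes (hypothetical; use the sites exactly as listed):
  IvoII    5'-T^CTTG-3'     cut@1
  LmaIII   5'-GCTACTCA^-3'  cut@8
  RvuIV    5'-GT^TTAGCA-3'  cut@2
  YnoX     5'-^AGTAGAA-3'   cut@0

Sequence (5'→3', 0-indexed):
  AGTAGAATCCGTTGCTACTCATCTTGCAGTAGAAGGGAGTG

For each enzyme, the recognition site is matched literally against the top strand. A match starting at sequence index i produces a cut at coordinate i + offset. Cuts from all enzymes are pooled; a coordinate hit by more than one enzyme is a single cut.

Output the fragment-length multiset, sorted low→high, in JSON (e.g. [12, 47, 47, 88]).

Per-enzyme occurrences:
  IvoII TCTTG/1: at [21] ⇒ [22]
  LmaIII GCTACTCA/8: at [13] ⇒ [21]
  RvuIV (GTTTAGCA, off=2): no sites
  YnoX AGTAGAA/0: at [0, 27] ⇒ [0, 27]

All cut coordinates (distinct, sorted): [0, 21, 22, 27]

Fragments:
  0→21: 21 bp
  21→22: 1 bp
  22→27: 5 bp
  27→0 (wrap): 41-27+0 = 14 bp

[1,5,14,21]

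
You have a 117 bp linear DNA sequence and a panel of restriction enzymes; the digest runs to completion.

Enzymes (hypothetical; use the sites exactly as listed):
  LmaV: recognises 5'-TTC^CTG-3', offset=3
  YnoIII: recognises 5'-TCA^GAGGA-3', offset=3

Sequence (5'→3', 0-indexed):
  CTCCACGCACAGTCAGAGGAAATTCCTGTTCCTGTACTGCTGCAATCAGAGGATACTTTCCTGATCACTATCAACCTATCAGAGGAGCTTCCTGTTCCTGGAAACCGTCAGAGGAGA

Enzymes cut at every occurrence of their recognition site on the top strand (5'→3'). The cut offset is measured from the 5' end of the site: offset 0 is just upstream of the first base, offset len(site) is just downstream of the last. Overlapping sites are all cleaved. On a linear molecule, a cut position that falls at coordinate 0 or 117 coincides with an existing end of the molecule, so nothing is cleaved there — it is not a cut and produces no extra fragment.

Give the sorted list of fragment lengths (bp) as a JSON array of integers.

Site scan:
  LmaV TTCCTG/3: at [22, 28, 57, 88, 94] ⇒ [25, 31, 60, 91, 97]
  YnoIII TCAGAGGA/3: at [12, 45, 78, 107] ⇒ [15, 48, 81, 110]

All cut coordinates (distinct, sorted): [15, 25, 31, 48, 60, 81, 91, 97, 110]

Fragment lengths:
  [0,15): 15 bp
  [15,25): 10 bp
  [25,31): 6 bp
  [31,48): 17 bp
  [48,60): 12 bp
  [60,81): 21 bp
  [81,91): 10 bp
  [91,97): 6 bp
  [97,110): 13 bp
  [110,117): 7 bp

[6,6,7,10,10,12,13,15,17,21]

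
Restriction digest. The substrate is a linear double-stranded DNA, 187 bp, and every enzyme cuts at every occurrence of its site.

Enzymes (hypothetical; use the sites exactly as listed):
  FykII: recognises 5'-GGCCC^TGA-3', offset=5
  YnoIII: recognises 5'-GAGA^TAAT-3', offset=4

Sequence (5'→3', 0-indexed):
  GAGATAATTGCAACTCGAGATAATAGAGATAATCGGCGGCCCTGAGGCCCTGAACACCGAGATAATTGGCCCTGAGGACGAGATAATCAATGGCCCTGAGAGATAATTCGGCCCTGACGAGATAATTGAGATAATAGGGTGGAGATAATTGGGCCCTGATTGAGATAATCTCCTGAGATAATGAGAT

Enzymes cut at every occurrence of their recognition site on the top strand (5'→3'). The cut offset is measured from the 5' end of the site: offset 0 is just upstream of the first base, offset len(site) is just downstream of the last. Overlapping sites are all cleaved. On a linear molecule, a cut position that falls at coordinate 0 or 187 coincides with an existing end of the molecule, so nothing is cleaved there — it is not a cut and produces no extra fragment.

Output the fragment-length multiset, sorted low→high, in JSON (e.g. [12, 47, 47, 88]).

[4,7,8,8,9,9,9,9,10,11,11,11,12,13,13,13,14,16]

Site scan:
  FykII GGCCCTGA/5: at [37, 45, 67, 91, 109, 151] ⇒ [42, 50, 72, 96, 114, 156]
  YnoIII GAGATAAT/4: at [0, 16, 25, 58, 79, 99, 118, 127, 141, 161, 174] ⇒ [4, 20, 29, 62, 83, 103, 122, 131, 145, 165, 178]

Pooled cuts: [4, 20, 29, 42, 50, 62, 72, 83, 96, 103, 114, 122, 131, 145, 156, 165, 178]

Fragment lengths:
  [0,4): 4 bp
  [4,20): 16 bp
  [20,29): 9 bp
  [29,42): 13 bp
  [42,50): 8 bp
  [50,62): 12 bp
  [62,72): 10 bp
  [72,83): 11 bp
  [83,96): 13 bp
  [96,103): 7 bp
  [103,114): 11 bp
  [114,122): 8 bp
  [122,131): 9 bp
  [131,145): 14 bp
  [145,156): 11 bp
  [156,165): 9 bp
  [165,178): 13 bp
  [178,187): 9 bp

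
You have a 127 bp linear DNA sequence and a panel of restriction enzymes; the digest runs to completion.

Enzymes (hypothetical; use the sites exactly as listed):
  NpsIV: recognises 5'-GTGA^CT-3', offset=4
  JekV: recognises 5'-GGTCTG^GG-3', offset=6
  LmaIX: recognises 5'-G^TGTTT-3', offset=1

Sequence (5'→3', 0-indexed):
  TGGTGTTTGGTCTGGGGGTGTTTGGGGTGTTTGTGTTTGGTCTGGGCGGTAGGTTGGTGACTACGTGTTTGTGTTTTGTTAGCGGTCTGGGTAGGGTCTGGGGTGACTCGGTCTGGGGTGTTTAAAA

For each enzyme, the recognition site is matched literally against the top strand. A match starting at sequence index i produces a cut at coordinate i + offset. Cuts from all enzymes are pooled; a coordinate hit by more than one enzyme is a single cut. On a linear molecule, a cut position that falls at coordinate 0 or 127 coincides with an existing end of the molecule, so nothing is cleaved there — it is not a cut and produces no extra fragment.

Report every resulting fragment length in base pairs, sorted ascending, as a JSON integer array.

[3,3,4,5,6,6,6,9,9,9,11,11,11,16,18]

Per-enzyme occurrences:
  NpsIV GTGACT/4: at [56, 102] ⇒ [60, 106]
  JekV GGTCTGGG/6: at [8, 38, 83, 94, 109] ⇒ [14, 44, 89, 100, 115]
  LmaIX GTGTTT/1: at [2, 17, 26, 32, 64, 70, 117] ⇒ [3, 18, 27, 33, 65, 71, 118]

Pooled cuts: [3, 14, 18, 27, 33, 44, 60, 65, 71, 89, 100, 106, 115, 118]

Fragment lengths:
  [0,3): 3 bp
  [3,14): 11 bp
  [14,18): 4 bp
  [18,27): 9 bp
  [27,33): 6 bp
  [33,44): 11 bp
  [44,60): 16 bp
  [60,65): 5 bp
  [65,71): 6 bp
  [71,89): 18 bp
  [89,100): 11 bp
  [100,106): 6 bp
  [106,115): 9 bp
  [115,118): 3 bp
  [118,127): 9 bp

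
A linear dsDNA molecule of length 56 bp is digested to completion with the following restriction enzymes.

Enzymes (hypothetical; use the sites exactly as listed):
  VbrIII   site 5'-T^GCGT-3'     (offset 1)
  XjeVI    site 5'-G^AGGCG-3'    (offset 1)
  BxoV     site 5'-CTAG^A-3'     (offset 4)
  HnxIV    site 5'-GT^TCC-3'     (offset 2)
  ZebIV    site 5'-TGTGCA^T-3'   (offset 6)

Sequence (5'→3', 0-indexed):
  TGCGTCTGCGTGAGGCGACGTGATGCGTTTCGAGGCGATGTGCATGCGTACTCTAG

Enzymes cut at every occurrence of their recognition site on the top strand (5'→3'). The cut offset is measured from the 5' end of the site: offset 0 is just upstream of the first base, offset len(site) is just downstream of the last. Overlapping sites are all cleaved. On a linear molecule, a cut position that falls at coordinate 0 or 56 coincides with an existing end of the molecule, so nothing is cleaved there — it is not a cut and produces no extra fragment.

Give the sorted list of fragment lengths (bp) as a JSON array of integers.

[1,1,5,6,8,11,12,12]

Scan for sites:
  VbrIII TGCGT/1: at [0, 6, 23, 44] ⇒ [1, 7, 24, 45]
  XjeVI GAGGCG/1: at [11, 31] ⇒ [12, 32]
  BxoV (CTAGA, off=4): no sites
  HnxIV (GTTCC, off=2): no sites
  ZebIV TGTGCAT/6: at [38] ⇒ [44]

All cut coordinates (distinct, sorted): [1, 7, 12, 24, 32, 44, 45]

Fragment lengths:
  [0,1): 1 bp
  [1,7): 6 bp
  [7,12): 5 bp
  [12,24): 12 bp
  [24,32): 8 bp
  [32,44): 12 bp
  [44,45): 1 bp
  [45,56): 11 bp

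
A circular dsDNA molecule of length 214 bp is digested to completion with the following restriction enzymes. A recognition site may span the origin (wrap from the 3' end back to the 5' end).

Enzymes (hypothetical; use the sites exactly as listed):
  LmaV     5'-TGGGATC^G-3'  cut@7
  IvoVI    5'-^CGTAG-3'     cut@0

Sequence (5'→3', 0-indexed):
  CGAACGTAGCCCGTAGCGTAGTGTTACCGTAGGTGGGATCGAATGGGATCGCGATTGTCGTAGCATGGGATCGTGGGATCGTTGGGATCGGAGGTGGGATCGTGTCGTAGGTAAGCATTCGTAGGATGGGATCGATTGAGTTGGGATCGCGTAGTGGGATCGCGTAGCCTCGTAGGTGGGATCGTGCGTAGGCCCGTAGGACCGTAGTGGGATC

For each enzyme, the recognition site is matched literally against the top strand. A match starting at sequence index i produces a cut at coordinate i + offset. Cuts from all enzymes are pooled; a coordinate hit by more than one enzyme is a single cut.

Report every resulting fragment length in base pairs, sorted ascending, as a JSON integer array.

Scan for sites:
  LmaV TGGGATCG/7: at [33, 43, 65, 73, 82, 94, 126, 141, 154, 176] ⇒ [40, 50, 72, 80, 89, 101, 133, 148, 161, 183]
  IvoVI CGTAG/0: at [4, 11, 16, 27, 58, 105, 119, 149, 162, 170, 186, 194, 202] ⇒ [4, 11, 16, 27, 58, 105, 119, 149, 162, 170, 186, 194, 202]

Pooled cuts: [4, 11, 16, 27, 40, 50, 58, 72, 80, 89, 101, 105, 119, 133, 148, 149, 161, 162, 170, 183, 186, 194, 202]

Fragments:
  4→11: 7 bp
  11→16: 5 bp
  16→27: 11 bp
  27→40: 13 bp
  40→50: 10 bp
  50→58: 8 bp
  58→72: 14 bp
  72→80: 8 bp
  80→89: 9 bp
  89→101: 12 bp
  101→105: 4 bp
  105→119: 14 bp
  119→133: 14 bp
  133→148: 15 bp
  148→149: 1 bp
  149→161: 12 bp
  161→162: 1 bp
  162→170: 8 bp
  170→183: 13 bp
  183→186: 3 bp
  186→194: 8 bp
  194→202: 8 bp
  202→4 (wrap): 214-202+4 = 16 bp

[1,1,3,4,5,7,8,8,8,8,8,9,10,11,12,12,13,13,14,14,14,15,16]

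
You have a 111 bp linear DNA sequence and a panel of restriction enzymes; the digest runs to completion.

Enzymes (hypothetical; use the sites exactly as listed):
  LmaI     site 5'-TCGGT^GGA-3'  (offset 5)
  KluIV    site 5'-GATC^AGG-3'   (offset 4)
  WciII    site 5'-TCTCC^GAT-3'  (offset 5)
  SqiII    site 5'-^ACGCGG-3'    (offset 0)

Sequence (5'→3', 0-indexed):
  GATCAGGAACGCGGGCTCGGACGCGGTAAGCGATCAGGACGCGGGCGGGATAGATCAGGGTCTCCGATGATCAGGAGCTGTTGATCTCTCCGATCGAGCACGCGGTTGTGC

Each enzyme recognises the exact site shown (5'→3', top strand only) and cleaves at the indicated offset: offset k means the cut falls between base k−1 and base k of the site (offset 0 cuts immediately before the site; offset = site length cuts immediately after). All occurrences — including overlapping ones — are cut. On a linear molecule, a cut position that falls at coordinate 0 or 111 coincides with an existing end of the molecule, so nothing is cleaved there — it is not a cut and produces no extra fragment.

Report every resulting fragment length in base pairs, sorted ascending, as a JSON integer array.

Scan for sites:
  LmaI (TCGGTGGA, off=5): no sites
  KluIV (GATCAGG, off=4): starts [0, 31, 52, 68] → cuts [4, 35, 56, 72]
  WciII (TCTCCGAT, off=5): starts [60, 86] → cuts [65, 91]
  SqiII (ACGCGG, off=0): starts [8, 20, 38, 99] → cuts [8, 20, 38, 99]

All cut coordinates (distinct, sorted): [4, 8, 20, 35, 38, 56, 65, 72, 91, 99]

Fragment lengths:
  [0,4): 4 bp
  [4,8): 4 bp
  [8,20): 12 bp
  [20,35): 15 bp
  [35,38): 3 bp
  [38,56): 18 bp
  [56,65): 9 bp
  [65,72): 7 bp
  [72,91): 19 bp
  [91,99): 8 bp
  [99,111): 12 bp

[3,4,4,7,8,9,12,12,15,18,19]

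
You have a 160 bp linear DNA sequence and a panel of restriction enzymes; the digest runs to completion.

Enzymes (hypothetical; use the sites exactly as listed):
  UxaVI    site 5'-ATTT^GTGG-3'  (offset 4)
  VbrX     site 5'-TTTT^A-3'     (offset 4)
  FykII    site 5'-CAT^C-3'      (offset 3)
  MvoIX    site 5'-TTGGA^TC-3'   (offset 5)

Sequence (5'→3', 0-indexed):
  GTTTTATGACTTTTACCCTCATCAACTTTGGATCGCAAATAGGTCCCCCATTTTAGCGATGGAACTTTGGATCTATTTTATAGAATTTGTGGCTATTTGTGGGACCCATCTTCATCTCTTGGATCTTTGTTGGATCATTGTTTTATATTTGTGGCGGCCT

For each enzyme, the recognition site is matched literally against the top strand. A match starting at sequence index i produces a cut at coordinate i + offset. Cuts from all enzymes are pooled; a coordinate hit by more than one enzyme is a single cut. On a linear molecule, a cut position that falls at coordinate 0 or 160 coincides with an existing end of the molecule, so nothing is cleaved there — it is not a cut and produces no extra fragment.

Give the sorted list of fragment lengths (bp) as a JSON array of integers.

[5,6,6,8,8,8,9,9,10,10,10,10,11,11,17,22]

Per-enzyme occurrences:
  UxaVI (ATTTGTGG, off=4): starts [84, 94, 146] → cuts [88, 98, 150]
  VbrX (TTTTA, off=4): starts [1, 10, 50, 75, 140] → cuts [5, 14, 54, 79, 144]
  FykII (CATC, off=3): starts [19, 106, 112] → cuts [22, 109, 115]
  MvoIX (TTGGATC, off=5): starts [27, 66, 118, 129] → cuts [32, 71, 123, 134]

Pooled cuts: [5, 14, 22, 32, 54, 71, 79, 88, 98, 109, 115, 123, 134, 144, 150]

Fragments:
  [0,5): 5 bp
  [5,14): 9 bp
  [14,22): 8 bp
  [22,32): 10 bp
  [32,54): 22 bp
  [54,71): 17 bp
  [71,79): 8 bp
  [79,88): 9 bp
  [88,98): 10 bp
  [98,109): 11 bp
  [109,115): 6 bp
  [115,123): 8 bp
  [123,134): 11 bp
  [134,144): 10 bp
  [144,150): 6 bp
  [150,160): 10 bp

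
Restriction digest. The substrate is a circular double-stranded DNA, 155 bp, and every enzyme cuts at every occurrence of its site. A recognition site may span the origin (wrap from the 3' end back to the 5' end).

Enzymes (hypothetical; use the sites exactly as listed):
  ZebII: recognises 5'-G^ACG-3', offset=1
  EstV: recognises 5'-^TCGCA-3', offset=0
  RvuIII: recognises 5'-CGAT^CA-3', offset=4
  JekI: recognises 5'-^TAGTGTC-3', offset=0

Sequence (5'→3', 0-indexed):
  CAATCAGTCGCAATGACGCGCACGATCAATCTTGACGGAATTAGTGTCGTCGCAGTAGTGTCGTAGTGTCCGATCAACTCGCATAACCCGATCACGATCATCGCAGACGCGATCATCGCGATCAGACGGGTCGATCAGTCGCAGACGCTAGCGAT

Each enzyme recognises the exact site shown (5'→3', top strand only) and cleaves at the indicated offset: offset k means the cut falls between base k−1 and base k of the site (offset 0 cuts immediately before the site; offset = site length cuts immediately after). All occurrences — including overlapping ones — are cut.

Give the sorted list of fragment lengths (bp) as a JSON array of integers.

[2,3,3,4,6,6,6,6,7,7,7,8,8,8,8,9,10,11,11,11,14]

Site scan:
  ZebII GACG/1: at [14, 33, 105, 124, 143] ⇒ [15, 34, 106, 125, 144]
  EstV TCGCA/0: at [7, 49, 78, 100, 138] ⇒ [7, 49, 78, 100, 138]
  RvuIII CGATCA/4: at [22, 70, 88, 94, 109, 118, 131, 151] ⇒ [0, 26, 74, 92, 98, 113, 122, 135]
  JekI TAGTGTC/0: at [41, 55, 63] ⇒ [41, 55, 63]

Pooled cuts: [0, 7, 15, 26, 34, 41, 49, 55, 63, 74, 78, 92, 98, 100, 106, 113, 122, 125, 135, 138, 144]

Fragments:
  0→7: 7 bp
  7→15: 8 bp
  15→26: 11 bp
  26→34: 8 bp
  34→41: 7 bp
  41→49: 8 bp
  49→55: 6 bp
  55→63: 8 bp
  63→74: 11 bp
  74→78: 4 bp
  78→92: 14 bp
  92→98: 6 bp
  98→100: 2 bp
  100→106: 6 bp
  106→113: 7 bp
  113→122: 9 bp
  122→125: 3 bp
  125→135: 10 bp
  135→138: 3 bp
  138→144: 6 bp
  144→0 (wrap): 155-144+0 = 11 bp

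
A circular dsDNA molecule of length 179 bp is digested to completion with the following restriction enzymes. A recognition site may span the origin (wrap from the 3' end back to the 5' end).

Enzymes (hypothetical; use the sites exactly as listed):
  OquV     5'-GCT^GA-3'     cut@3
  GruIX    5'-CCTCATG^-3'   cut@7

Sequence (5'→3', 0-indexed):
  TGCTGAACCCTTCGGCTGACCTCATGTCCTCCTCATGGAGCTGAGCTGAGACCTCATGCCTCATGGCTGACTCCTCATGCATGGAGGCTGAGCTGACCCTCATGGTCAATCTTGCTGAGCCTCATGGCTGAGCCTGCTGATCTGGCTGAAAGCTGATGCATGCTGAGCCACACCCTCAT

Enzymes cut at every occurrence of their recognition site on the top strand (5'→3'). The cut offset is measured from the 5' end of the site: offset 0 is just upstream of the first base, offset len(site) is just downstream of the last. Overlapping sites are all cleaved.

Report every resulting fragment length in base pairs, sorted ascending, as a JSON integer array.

Site scan:
  OquV (GCTGA, off=3): starts [1, 14, 39, 44, 65, 86, 91, 113, 126, 135, 144, 151, 161] → cuts [4, 17, 42, 47, 68, 89, 94, 116, 129, 138, 147, 154, 164]
  GruIX (CCTCATG, off=7): starts [19, 30, 51, 58, 72, 97, 119] → cuts [26, 37, 58, 65, 79, 104, 126]

Pooled cuts: [4, 17, 26, 37, 42, 47, 58, 65, 68, 79, 89, 94, 104, 116, 126, 129, 138, 147, 154, 164]

Fragment lengths:
  4→17: 13 bp
  17→26: 9 bp
  26→37: 11 bp
  37→42: 5 bp
  42→47: 5 bp
  47→58: 11 bp
  58→65: 7 bp
  65→68: 3 bp
  68→79: 11 bp
  79→89: 10 bp
  89→94: 5 bp
  94→104: 10 bp
  104→116: 12 bp
  116→126: 10 bp
  126→129: 3 bp
  129→138: 9 bp
  138→147: 9 bp
  147→154: 7 bp
  154→164: 10 bp
  164→4 (wrap): 179-164+4 = 19 bp

[3,3,5,5,5,7,7,9,9,9,10,10,10,10,11,11,11,12,13,19]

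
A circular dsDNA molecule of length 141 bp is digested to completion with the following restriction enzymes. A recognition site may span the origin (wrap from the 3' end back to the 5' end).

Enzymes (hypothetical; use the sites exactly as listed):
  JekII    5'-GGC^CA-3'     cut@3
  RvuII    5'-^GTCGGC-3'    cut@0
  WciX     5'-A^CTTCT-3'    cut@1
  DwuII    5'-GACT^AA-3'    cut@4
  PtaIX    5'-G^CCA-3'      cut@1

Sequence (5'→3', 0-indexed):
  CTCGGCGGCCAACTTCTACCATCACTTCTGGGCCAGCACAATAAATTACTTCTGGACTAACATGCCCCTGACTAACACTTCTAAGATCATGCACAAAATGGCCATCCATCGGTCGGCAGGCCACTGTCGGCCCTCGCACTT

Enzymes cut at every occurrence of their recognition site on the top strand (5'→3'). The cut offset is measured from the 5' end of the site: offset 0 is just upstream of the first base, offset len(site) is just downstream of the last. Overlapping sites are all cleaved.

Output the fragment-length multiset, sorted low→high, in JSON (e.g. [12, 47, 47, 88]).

[1,1,1,1,3,4,4,8,9,9,10,11,12,13,15,15,24]

Site scan:
  JekII (GGCCA, off=3): starts [6, 30, 99, 118] → cuts [9, 33, 102, 121]
  RvuII (GTCGGC, off=0): starts [111, 125] → cuts [111, 125]
  WciX (ACTTCT, off=1): starts [11, 23, 47, 76, 137] → cuts [12, 24, 48, 77, 138]
  DwuII (GACTAA, off=4): starts [54, 69] → cuts [58, 73]
  PtaIX (GCCA, off=1): starts [7, 31, 100, 119] → cuts [8, 32, 101, 120]

All cut coordinates (distinct, sorted): [8, 9, 12, 24, 32, 33, 48, 58, 73, 77, 101, 102, 111, 120, 121, 125, 138]

Fragments:
  8→9: 1 bp
  9→12: 3 bp
  12→24: 12 bp
  24→32: 8 bp
  32→33: 1 bp
  33→48: 15 bp
  48→58: 10 bp
  58→73: 15 bp
  73→77: 4 bp
  77→101: 24 bp
  101→102: 1 bp
  102→111: 9 bp
  111→120: 9 bp
  120→121: 1 bp
  121→125: 4 bp
  125→138: 13 bp
  138→8 (wrap): 141-138+8 = 11 bp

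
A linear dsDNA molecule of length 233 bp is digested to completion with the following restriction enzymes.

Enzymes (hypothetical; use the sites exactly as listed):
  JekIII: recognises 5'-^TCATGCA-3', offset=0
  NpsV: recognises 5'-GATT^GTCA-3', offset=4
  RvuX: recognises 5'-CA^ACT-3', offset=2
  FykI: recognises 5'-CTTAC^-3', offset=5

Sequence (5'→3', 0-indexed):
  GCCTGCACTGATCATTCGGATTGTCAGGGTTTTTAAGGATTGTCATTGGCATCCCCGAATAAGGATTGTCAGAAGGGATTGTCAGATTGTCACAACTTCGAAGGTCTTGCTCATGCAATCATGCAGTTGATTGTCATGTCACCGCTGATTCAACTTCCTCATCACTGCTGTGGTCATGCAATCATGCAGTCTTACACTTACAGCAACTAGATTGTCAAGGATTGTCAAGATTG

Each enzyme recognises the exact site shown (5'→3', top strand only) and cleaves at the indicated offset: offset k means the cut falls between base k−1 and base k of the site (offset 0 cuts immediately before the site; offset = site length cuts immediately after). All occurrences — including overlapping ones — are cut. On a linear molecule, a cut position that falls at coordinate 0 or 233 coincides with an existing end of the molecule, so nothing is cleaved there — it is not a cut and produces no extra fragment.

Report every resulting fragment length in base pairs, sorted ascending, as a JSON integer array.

[4,6,6,8,8,8,8,10,10,13,14,14,16,19,20,21,22,26]

Site scan:
  JekIII TCATGCA/0: at [110, 118, 173, 181] ⇒ [110, 118, 173, 181]
  NpsV GATTGTCA/4: at [18, 37, 63, 76, 84, 128, 209, 219] ⇒ [22, 41, 67, 80, 88, 132, 213, 223]
  RvuX CAACT/2: at [92, 150, 203] ⇒ [94, 152, 205]
  FykI CTTAC/5: at [190, 196] ⇒ [195, 201]

All cut coordinates (distinct, sorted): [22, 41, 67, 80, 88, 94, 110, 118, 132, 152, 173, 181, 195, 201, 205, 213, 223]

Fragment lengths:
  [0,22): 22 bp
  [22,41): 19 bp
  [41,67): 26 bp
  [67,80): 13 bp
  [80,88): 8 bp
  [88,94): 6 bp
  [94,110): 16 bp
  [110,118): 8 bp
  [118,132): 14 bp
  [132,152): 20 bp
  [152,173): 21 bp
  [173,181): 8 bp
  [181,195): 14 bp
  [195,201): 6 bp
  [201,205): 4 bp
  [205,213): 8 bp
  [213,223): 10 bp
  [223,233): 10 bp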